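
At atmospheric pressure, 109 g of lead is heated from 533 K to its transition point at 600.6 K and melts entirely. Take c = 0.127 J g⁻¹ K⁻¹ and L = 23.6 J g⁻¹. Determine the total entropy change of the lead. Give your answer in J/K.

Warming step: ΔS₁ = m c ln(T_tr/T_i) = 109 × 0.127 × ln(600.6/533) = 1.653 J/K.
Phase change: ΔS₂ = +mL/T_tr = 109 × 23.6 / 600.6 = 4.283 J/K.
ΔS_total = (1.653) + (4.283) = 5.94 J/K.

ΔS = 5.94 J/K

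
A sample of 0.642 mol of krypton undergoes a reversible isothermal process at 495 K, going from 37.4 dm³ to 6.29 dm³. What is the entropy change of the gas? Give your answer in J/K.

For an isothermal ideal gas ΔS_gas = nR ln(V₂/V₁) = 0.642 × 8.314 × ln(6.29/37.4) = -9.52 J/K.

ΔS_gas = -9.52 J/K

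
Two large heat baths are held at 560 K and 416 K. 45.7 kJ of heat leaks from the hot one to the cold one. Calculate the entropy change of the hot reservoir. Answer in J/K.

ΔS_hot = -81.6 J/K

The hot reservoir loses heat Q, so ΔS_hot = −Q/T_H = −45700/560 = -81.6 J/K.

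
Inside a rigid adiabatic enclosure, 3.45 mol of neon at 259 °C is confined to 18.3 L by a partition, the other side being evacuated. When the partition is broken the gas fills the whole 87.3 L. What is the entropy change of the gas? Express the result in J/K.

For an ideal gas in free expansion Q = 0 and W = 0, so T is unchanged.
Entropy is a state function; using a reversible isothermal path, ΔS_gas = nR ln(V₂/V₁) = 3.45 × 8.314 × ln(87.3/18.3) = 44.8 J/K.

ΔS_gas = 44.8 J/K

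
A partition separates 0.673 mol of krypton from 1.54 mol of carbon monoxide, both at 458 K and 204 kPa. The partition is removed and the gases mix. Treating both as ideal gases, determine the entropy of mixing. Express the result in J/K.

ΔS_mix = 11.3 J/K

Mole fractions: x_A = 0.673/2.21 = 0.304, x_B = 0.696.
ΔS_mix = −R(n_A ln x_A + n_B ln x_B) = −8.314 × (0.673 ln 0.304 + 1.54 ln 0.696) = 11.3 J/K.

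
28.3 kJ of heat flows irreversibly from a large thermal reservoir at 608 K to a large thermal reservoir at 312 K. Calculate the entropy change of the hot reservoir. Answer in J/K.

ΔS_hot = -46.5 J/K

The hot reservoir loses heat Q, so ΔS_hot = −Q/T_H = −28300/608 = -46.5 J/K.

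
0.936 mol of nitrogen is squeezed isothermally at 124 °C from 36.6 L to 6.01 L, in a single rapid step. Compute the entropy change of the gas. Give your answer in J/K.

Entropy is a state function, so ΔS_gas depends only on the end states.
For an isothermal ideal gas ΔS_gas = nR ln(V₂/V₁) = 0.936 × 8.314 × ln(6.01/36.6) = -14.1 J/K.

ΔS_gas = -14.1 J/K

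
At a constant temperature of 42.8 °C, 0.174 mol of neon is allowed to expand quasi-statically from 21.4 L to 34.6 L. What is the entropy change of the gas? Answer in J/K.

ΔS_gas = 0.695 J/K

For an isothermal ideal gas ΔS_gas = nR ln(V₂/V₁) = 0.174 × 8.314 × ln(34.6/21.4) = 0.695 J/K.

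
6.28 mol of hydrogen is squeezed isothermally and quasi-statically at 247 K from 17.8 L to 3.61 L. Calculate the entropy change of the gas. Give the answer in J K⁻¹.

For an isothermal ideal gas ΔS_gas = nR ln(V₂/V₁) = 6.28 × 8.314 × ln(3.61/17.8) = -83.3 J/K.

ΔS_gas = -83.3 J/K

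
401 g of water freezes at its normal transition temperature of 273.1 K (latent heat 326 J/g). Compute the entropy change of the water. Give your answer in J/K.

ΔS = -479 J/K

Heat released by the substance: Q = −mL = −401 × 326 = −130726 J.
At constant T, ΔS = Q_rev/T = −130726 / 273.1 = -479 J/K.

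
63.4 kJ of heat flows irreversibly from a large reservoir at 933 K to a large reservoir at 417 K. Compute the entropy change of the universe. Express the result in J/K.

ΔS_hot = −Q/T_H = −63400/933 = -67.953 J/K and ΔS_cold = +Q/T_C = 63400/417 = 152.04 J/K.
ΔS_total = -67.953 + 152.04 = 84.1 J/K, positive as the second law requires.

ΔS_total = 84.1 J/K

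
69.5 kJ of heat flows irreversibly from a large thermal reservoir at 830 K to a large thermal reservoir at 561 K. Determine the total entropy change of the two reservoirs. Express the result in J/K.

ΔS_total = 40.2 J/K

ΔS_hot = −Q/T_H = −69500/830 = -83.73 J/K and ΔS_cold = +Q/T_C = 69500/561 = 123.9 J/K.
ΔS_total = -83.73 + 123.9 = 40.2 J/K, positive as the second law requires.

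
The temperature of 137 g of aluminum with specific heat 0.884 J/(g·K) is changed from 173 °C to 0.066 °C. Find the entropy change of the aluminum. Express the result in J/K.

In kelvin: T₁ = 446.15 K, T₂ = 273.216 K. ΔS = ∫dQ_rev/T = m c ln(T₂/T₁) = 137 × 0.884 × ln(273.216/446.15) = -59.4 J/K.

ΔS = -59.4 J/K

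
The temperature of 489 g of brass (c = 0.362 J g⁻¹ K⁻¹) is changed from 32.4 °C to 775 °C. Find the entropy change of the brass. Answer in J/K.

ΔS = 218 J/K

In kelvin: T₁ = 305.55 K, T₂ = 1048.15 K. ΔS = ∫dQ_rev/T = m c ln(T₂/T₁) = 489 × 0.362 × ln(1048.15/305.55) = 218 J/K.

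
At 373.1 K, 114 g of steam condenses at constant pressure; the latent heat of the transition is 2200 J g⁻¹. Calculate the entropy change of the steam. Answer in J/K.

Heat released by the substance: Q = −mL = −114 × 2200 = −250800 J.
At constant T, ΔS = Q_rev/T = −250800 / 373.1 = -672 J/K.

ΔS = -672 J/K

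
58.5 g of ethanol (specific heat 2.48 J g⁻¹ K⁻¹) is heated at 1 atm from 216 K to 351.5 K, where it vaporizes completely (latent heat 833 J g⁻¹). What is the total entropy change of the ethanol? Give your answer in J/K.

ΔS = 209 J/K

Warming step: ΔS₁ = m c ln(T_tr/T_i) = 58.5 × 2.48 × ln(351.5/216) = 70.64 J/K.
Phase change: ΔS₂ = +mL/T_tr = 58.5 × 833 / 351.5 = 138.6 J/K.
ΔS_total = (70.64) + (138.6) = 209 J/K.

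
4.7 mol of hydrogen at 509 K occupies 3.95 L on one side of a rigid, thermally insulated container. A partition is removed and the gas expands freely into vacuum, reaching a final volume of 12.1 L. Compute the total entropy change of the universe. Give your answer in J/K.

No heat is exchanged and no work is done, so the ideal-gas temperature stays constant.
Entropy is a state function; using a reversible isothermal path, ΔS_gas = nR ln(V₂/V₁) = 4.7 × 8.314 × ln(12.1/3.95) = 43.7 J/K.
The insulated surroundings exchange no heat, so ΔS_surr = 0 and ΔS_universe = ΔS_gas.

ΔS_universe = 43.7 J/K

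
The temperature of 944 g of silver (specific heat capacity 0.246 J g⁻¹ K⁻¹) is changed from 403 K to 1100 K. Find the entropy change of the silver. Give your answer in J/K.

ΔS = 233 J/K

ΔS = ∫dQ_rev/T = m c ln(T₂/T₁) = 944 × 0.246 × ln(1100/403) = 233 J/K.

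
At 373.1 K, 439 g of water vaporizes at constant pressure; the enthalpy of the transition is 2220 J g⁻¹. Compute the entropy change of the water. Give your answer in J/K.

ΔS = 2610 J/K

Heat absorbed by the substance: Q = mL = 439 × 2220 = 974580 J.
At constant T, ΔS = Q_rev/T = 974580 / 373.1 = 2610 J/K.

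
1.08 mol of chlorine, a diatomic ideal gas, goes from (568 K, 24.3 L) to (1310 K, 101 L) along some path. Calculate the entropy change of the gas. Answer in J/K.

ΔS = 31.6 J/K

Entropy is a state function: ΔS = nC_V ln(T₂/T₁) + nR ln(V₂/V₁), with C_V = 5R/2 = 20.79 J mol⁻¹ K⁻¹ for a diatomic ideal gas.
ΔS = 1.08 × [20.79 × ln(1310/568) + 8.314 × ln(101/24.3)] = 31.6 J/K.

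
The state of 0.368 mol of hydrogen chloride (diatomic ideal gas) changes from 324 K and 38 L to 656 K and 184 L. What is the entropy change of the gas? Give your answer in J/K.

Entropy is a state function: ΔS = nC_V ln(T₂/T₁) + nR ln(V₂/V₁), with C_V = 5R/2 = 20.79 J mol⁻¹ K⁻¹ for a diatomic ideal gas.
ΔS = 0.368 × [20.79 × ln(656/324) + 8.314 × ln(184/38)] = 10.2 J/K.

ΔS = 10.2 J/K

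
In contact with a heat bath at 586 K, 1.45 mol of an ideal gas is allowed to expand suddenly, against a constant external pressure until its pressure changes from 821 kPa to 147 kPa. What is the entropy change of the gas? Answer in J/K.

Entropy is a state function, so ΔS_gas depends only on the end states.
For an isothermal ideal gas ΔS_gas = nR ln(P₁/P₂) = 1.45 × 8.314 × ln(821/147) = 20.7 J/K.

ΔS_gas = 20.7 J/K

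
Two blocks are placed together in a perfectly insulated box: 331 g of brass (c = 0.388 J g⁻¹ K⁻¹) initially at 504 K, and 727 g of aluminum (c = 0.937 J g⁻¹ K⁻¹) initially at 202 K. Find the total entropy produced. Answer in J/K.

Energy balance: T_f = (m₁c₁T₁ + m₂c₂T₂)/(m₁c₁ + m₂c₂) = 249.91 K.
ΔS₁ = m₁c₁ ln(T_f/T₁) = 128.428 × ln(249.91/504) = -90.09 J/K.
ΔS₂ = m₂c₂ ln(T_f/T₂) = 681.199 × ln(249.91/202) = 145 J/K.
ΔS_total = -90.09 + 145 = 54.9 J/K.

ΔS_total = 54.9 J/K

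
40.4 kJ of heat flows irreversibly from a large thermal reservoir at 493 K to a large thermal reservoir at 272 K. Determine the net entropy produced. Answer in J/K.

ΔS_total = 66.6 J/K

ΔS_hot = −Q/T_H = −40400/493 = -81.947 J/K and ΔS_cold = +Q/T_C = 40400/272 = 148.53 J/K.
ΔS_total = -81.947 + 148.53 = 66.6 J/K, positive as the second law requires.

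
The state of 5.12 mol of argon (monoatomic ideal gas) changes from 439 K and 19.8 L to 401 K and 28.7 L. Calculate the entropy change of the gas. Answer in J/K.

ΔS = 10 J/K

Entropy is a state function: ΔS = nC_V ln(T₂/T₁) + nR ln(V₂/V₁), with C_V = 3R/2 = 12.47 J mol⁻¹ K⁻¹ for a monoatomic ideal gas.
ΔS = 5.12 × [12.47 × ln(401/439) + 8.314 × ln(28.7/19.8)] = 10 J/K.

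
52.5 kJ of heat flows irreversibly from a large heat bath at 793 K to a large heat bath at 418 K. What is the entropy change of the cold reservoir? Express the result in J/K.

The cold reservoir gains heat Q, so ΔS_cold = +Q/T_C = 52500/418 = 126 J/K.

ΔS_cold = 126 J/K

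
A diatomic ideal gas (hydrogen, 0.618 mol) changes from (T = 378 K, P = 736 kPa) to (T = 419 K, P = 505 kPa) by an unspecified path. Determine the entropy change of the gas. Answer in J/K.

ΔS = nC_p ln(T₂/T₁) − nR ln(P₂/P₁), with C_p = 7R/2 = 29.1 J mol⁻¹ K⁻¹ for a diatomic ideal gas.
ΔS = 0.618 × [29.1 × ln(419/378) − 8.314 × ln(505/736)] = 3.79 J/K.

ΔS = 3.79 J/K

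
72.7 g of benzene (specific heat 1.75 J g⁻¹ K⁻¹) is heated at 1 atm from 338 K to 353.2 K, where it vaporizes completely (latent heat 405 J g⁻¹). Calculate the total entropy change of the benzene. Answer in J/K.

ΔS = 89 J/K

Warming step: ΔS₁ = m c ln(T_tr/T_i) = 72.7 × 1.75 × ln(353.2/338) = 5.596 J/K.
Phase change: ΔS₂ = +mL/T_tr = 72.7 × 405 / 353.2 = 83.36 J/K.
ΔS_total = (5.596) + (83.36) = 89 J/K.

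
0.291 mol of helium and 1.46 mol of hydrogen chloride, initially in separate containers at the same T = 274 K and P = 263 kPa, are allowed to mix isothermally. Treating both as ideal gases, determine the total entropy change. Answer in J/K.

ΔS_mix = 6.55 J/K

Mole fractions: x_A = 0.291/1.75 = 0.166, x_B = 0.834.
ΔS_mix = −R(n_A ln x_A + n_B ln x_B) = −8.314 × (0.291 ln 0.166 + 1.46 ln 0.834) = 6.55 J/K.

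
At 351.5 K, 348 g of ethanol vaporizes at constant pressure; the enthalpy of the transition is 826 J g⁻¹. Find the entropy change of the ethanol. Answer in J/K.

ΔS = 818 J/K

Heat absorbed by the substance: Q = mL = 348 × 826 = 287448 J.
At constant T, ΔS = Q_rev/T = 287448 / 351.5 = 818 J/K.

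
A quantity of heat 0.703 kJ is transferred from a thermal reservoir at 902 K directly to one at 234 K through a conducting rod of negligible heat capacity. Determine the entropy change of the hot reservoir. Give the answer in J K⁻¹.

The hot reservoir loses heat Q, so ΔS_hot = −Q/T_H = −703/902 = -0.779 J/K.

ΔS_hot = -0.779 J/K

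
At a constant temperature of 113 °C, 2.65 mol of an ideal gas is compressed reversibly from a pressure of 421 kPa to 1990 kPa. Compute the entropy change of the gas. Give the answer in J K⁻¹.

ΔS_gas = -34.2 J/K

For an isothermal ideal gas ΔS_gas = nR ln(P₁/P₂) = 2.65 × 8.314 × ln(421/1990) = -34.2 J/K.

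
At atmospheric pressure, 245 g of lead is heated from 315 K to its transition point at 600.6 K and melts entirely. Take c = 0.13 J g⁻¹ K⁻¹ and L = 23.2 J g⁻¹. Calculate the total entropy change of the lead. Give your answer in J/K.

Warming step: ΔS₁ = m c ln(T_tr/T_i) = 245 × 0.13 × ln(600.6/315) = 20.55 J/K.
Phase change: ΔS₂ = +mL/T_tr = 245 × 23.2 / 600.6 = 9.464 J/K.
ΔS_total = (20.55) + (9.464) = 30 J/K.

ΔS = 30 J/K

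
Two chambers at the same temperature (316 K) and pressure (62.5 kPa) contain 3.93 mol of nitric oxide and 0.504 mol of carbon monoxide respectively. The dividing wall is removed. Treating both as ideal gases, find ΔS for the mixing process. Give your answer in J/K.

Mole fractions: x_A = 3.93/4.43 = 0.886, x_B = 0.114.
ΔS_mix = −R(n_A ln x_A + n_B ln x_B) = −8.314 × (3.93 ln 0.886 + 0.504 ln 0.114) = 13.1 J/K.

ΔS_mix = 13.1 J/K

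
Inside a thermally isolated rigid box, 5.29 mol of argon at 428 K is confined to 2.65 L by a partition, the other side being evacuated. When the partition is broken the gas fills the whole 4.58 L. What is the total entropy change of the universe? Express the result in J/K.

ΔS_universe = 24.1 J/K

No heat is exchanged and no work is done, so the ideal-gas temperature stays constant.
Entropy is a state function; using a reversible isothermal path, ΔS_gas = nR ln(V₂/V₁) = 5.29 × 8.314 × ln(4.58/2.65) = 24.1 J/K.
The insulated surroundings exchange no heat, so ΔS_surr = 0 and ΔS_universe = ΔS_gas.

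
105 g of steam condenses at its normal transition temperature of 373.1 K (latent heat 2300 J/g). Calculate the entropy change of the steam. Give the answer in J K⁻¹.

Heat released by the substance: Q = −mL = −105 × 2300 = −241500 J.
At constant T, ΔS = Q_rev/T = −241500 / 373.1 = -647 J/K.

ΔS = -647 J/K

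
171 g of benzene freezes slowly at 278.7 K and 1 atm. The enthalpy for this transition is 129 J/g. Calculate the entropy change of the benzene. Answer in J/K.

ΔS = -79.1 J/K

Heat released by the substance: Q = −mL = −171 × 129 = −22059 J.
At constant T, ΔS = Q_rev/T = −22059 / 278.7 = -79.1 J/K.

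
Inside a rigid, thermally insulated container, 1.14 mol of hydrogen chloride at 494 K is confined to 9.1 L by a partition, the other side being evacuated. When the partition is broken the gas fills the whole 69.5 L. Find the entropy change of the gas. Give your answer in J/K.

ΔS_gas = 19.3 J/K

No heat is exchanged and no work is done, so the ideal-gas temperature stays constant.
Entropy is a state function; using a reversible isothermal path, ΔS_gas = nR ln(V₂/V₁) = 1.14 × 8.314 × ln(69.5/9.1) = 19.3 J/K.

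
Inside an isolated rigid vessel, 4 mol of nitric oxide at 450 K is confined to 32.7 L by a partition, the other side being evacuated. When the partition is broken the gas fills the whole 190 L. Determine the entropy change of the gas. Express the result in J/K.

No heat is exchanged and no work is done, so the ideal-gas temperature stays constant.
Entropy is a state function; using a reversible isothermal path, ΔS_gas = nR ln(V₂/V₁) = 4 × 8.314 × ln(190/32.7) = 58.5 J/K.

ΔS_gas = 58.5 J/K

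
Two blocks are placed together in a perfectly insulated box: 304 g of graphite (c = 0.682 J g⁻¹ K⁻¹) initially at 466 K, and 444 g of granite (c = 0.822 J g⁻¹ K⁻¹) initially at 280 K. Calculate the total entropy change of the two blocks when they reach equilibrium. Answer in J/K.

ΔS_total = 17.8 J/K

Energy balance: T_f = (m₁c₁T₁ + m₂c₂T₂)/(m₁c₁ + m₂c₂) = 347.38 K.
ΔS₁ = m₁c₁ ln(T_f/T₁) = 207.328 × ln(347.38/466) = -60.9 J/K.
ΔS₂ = m₂c₂ ln(T_f/T₂) = 364.968 × ln(347.38/280) = 78.7 J/K.
ΔS_total = -60.9 + 78.7 = 17.8 J/K.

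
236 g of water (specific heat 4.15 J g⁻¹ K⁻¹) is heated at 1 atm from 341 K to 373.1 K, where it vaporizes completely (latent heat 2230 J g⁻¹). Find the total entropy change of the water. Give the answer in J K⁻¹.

Warming step: ΔS₁ = m c ln(T_tr/T_i) = 236 × 4.15 × ln(373.1/341) = 88.11 J/K.
Phase change: ΔS₂ = +mL/T_tr = 236 × 2230 / 373.1 = 1411 J/K.
ΔS_total = (88.11) + (1411) = 1500 J/K.

ΔS = 1500 J/K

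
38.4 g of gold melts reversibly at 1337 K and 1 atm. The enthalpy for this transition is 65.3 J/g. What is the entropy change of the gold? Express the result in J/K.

Heat absorbed by the substance: Q = mL = 38.4 × 65.3 = 2507.52 J.
At constant T, ΔS = Q_rev/T = 2507.52 / 1337 = 1.88 J/K.

ΔS = 1.88 J/K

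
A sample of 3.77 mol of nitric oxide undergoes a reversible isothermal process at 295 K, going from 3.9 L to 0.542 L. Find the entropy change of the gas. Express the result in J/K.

ΔS_gas = -61.9 J/K

For an isothermal ideal gas ΔS_gas = nR ln(V₂/V₁) = 3.77 × 8.314 × ln(0.542/3.9) = -61.9 J/K.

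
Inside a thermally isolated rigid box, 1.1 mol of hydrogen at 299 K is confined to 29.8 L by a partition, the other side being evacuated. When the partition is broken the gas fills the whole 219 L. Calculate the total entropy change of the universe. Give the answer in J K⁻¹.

ΔS_universe = 18.2 J/K

For an ideal gas in free expansion Q = 0 and W = 0, so T is unchanged.
Entropy is a state function; using a reversible isothermal path, ΔS_gas = nR ln(V₂/V₁) = 1.1 × 8.314 × ln(219/29.8) = 18.2 J/K.
The insulated surroundings exchange no heat, so ΔS_surr = 0 and ΔS_universe = ΔS_gas.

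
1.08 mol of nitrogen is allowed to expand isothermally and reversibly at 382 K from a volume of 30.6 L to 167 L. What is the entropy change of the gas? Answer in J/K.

ΔS_gas = 15.2 J/K

For an isothermal ideal gas ΔS_gas = nR ln(V₂/V₁) = 1.08 × 8.314 × ln(167/30.6) = 15.2 J/K.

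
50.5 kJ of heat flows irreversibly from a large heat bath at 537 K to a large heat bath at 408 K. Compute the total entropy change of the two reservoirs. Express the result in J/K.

ΔS_hot = −Q/T_H = −50500/537 = -94.041 J/K and ΔS_cold = +Q/T_C = 50500/408 = 123.77 J/K.
ΔS_total = -94.041 + 123.77 = 29.7 J/K, positive as the second law requires.

ΔS_total = 29.7 J/K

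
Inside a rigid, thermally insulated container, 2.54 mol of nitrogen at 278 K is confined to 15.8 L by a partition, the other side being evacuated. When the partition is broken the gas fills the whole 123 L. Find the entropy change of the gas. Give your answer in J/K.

For an ideal gas in free expansion Q = 0 and W = 0, so T is unchanged.
Entropy is a state function; using a reversible isothermal path, ΔS_gas = nR ln(V₂/V₁) = 2.54 × 8.314 × ln(123/15.8) = 43.3 J/K.

ΔS_gas = 43.3 J/K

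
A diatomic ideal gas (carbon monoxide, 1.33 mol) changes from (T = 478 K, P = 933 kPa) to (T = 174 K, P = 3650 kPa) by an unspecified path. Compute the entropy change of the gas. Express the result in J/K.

ΔS = nC_p ln(T₂/T₁) − nR ln(P₂/P₁), with C_p = 7R/2 = 29.1 J mol⁻¹ K⁻¹ for a diatomic ideal gas.
ΔS = 1.33 × [29.1 × ln(174/478) − 8.314 × ln(3650/933)] = -54.2 J/K.

ΔS = -54.2 J/K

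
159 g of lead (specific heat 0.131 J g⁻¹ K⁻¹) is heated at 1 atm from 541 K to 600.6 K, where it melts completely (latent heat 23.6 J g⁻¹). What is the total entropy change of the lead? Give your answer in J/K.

Warming step: ΔS₁ = m c ln(T_tr/T_i) = 159 × 0.131 × ln(600.6/541) = 2.1768 J/K.
Phase change: ΔS₂ = +mL/T_tr = 159 × 23.6 / 600.6 = 6.2478 J/K.
ΔS_total = (2.1768) + (6.2478) = 8.42 J/K.

ΔS = 8.42 J/K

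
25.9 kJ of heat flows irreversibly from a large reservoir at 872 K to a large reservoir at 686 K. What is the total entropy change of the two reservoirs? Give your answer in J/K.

ΔS_hot = −Q/T_H = −25900/872 = -29.702 J/K and ΔS_cold = +Q/T_C = 25900/686 = 37.755 J/K.
ΔS_total = -29.702 + 37.755 = 8.05 J/K, positive as the second law requires.

ΔS_total = 8.05 J/K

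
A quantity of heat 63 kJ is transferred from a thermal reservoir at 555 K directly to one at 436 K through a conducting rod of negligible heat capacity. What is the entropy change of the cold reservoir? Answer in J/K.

ΔS_cold = 144 J/K

The cold reservoir gains heat Q, so ΔS_cold = +Q/T_C = 63000/436 = 144 J/K.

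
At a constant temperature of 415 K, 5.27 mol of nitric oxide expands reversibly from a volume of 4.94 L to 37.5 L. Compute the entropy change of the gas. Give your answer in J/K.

For an isothermal ideal gas ΔS_gas = nR ln(V₂/V₁) = 5.27 × 8.314 × ln(37.5/4.94) = 88.8 J/K.

ΔS_gas = 88.8 J/K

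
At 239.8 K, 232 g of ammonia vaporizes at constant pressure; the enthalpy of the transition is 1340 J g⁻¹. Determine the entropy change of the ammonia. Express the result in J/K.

ΔS = 1300 J/K

Heat absorbed by the substance: Q = mL = 232 × 1340 = 310880 J.
At constant T, ΔS = Q_rev/T = 310880 / 239.8 = 1300 J/K.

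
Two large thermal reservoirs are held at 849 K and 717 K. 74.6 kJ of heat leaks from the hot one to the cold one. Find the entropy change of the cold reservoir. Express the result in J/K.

The cold reservoir gains heat Q, so ΔS_cold = +Q/T_C = 74600/717 = 104 J/K.

ΔS_cold = 104 J/K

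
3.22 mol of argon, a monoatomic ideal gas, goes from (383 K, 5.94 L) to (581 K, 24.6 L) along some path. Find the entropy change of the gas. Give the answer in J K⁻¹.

ΔS = 54.8 J/K

Entropy is a state function: ΔS = nC_V ln(T₂/T₁) + nR ln(V₂/V₁), with C_V = 3R/2 = 12.47 J mol⁻¹ K⁻¹ for a monoatomic ideal gas.
ΔS = 3.22 × [12.47 × ln(581/383) + 8.314 × ln(24.6/5.94)] = 54.8 J/K.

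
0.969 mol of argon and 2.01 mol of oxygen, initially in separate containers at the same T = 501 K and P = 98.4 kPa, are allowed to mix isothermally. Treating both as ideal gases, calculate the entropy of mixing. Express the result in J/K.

ΔS_mix = 15.6 J/K

Mole fractions: x_A = 0.969/2.98 = 0.325, x_B = 0.675.
ΔS_mix = −R(n_A ln x_A + n_B ln x_B) = −8.314 × (0.969 ln 0.325 + 2.01 ln 0.675) = 15.6 J/K.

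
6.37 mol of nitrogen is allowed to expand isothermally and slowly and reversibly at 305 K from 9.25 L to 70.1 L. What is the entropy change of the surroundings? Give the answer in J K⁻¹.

For an isothermal ideal gas ΔS_gas = nR ln(V₂/V₁) = 6.37 × 8.314 × ln(70.1/9.25) = 107 J/K.
The process is reversible, so ΔS_surr = −ΔS_gas = -107 J/K and ΔS_universe = 0.

ΔS_surr = -107 J/K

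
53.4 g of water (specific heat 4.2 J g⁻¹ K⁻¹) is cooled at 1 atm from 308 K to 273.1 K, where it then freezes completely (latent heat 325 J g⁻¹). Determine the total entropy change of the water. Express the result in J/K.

Cooling step: ΔS₁ = m c ln(T_tr/T_i) = 53.4 × 4.2 × ln(273.1/308) = -26.97 J/K.
Phase change: ΔS₂ = −mL/T_tr = −53.4 × 325 / 273.1 = -63.55 J/K.
ΔS_total = (-26.97) + (-63.55) = -90.5 J/K.

ΔS = -90.5 J/K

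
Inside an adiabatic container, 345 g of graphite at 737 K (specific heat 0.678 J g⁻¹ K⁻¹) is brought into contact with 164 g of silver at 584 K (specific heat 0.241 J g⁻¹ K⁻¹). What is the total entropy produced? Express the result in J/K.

Energy balance: T_f = (m₁c₁T₁ + m₂c₂T₂)/(m₁c₁ + m₂c₂) = 714.88 K.
ΔS₁ = m₁c₁ ln(T_f/T₁) = 233.91 × ln(714.88/737) = -7.127 J/K.
ΔS₂ = m₂c₂ ln(T_f/T₂) = 39.524 × ln(714.88/584) = 7.993 J/K.
ΔS_total = -7.127 + 7.993 = 0.866 J/K.

ΔS_total = 0.866 J/K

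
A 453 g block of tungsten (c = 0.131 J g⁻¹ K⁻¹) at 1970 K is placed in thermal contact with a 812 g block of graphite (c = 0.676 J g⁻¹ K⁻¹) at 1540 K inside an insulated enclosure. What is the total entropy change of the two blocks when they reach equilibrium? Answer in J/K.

ΔS_total = 1.73 J/K

Energy balance: T_f = (m₁c₁T₁ + m₂c₂T₂)/(m₁c₁ + m₂c₂) = 1582 K.
ΔS₁ = m₁c₁ ln(T_f/T₁) = 59.343 × ln(1582/1970) = -13.02 J/K.
ΔS₂ = m₂c₂ ln(T_f/T₂) = 548.912 × ln(1582/1540) = 14.75 J/K.
ΔS_total = -13.02 + 14.75 = 1.73 J/K.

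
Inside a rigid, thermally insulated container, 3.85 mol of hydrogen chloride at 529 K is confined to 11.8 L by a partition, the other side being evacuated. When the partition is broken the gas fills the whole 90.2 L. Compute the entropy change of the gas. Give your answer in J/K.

ΔS_gas = 65.1 J/K

For an ideal gas in free expansion Q = 0 and W = 0, so T is unchanged.
Entropy is a state function; using a reversible isothermal path, ΔS_gas = nR ln(V₂/V₁) = 3.85 × 8.314 × ln(90.2/11.8) = 65.1 J/K.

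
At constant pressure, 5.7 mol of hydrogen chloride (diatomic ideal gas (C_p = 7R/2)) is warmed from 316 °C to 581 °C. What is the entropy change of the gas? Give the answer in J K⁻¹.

In kelvin: T₁ = 589.15 K, T₂ = 854.15 K. At constant pressure, ΔS = nC_p ln(T₂/T₁) with C_p = 7R/2 = 29.1 J mol⁻¹ K⁻¹.
ΔS = 5.7 × 29.1 × ln(854.15/589.15) = 61.6 J/K.

ΔS = 61.6 J/K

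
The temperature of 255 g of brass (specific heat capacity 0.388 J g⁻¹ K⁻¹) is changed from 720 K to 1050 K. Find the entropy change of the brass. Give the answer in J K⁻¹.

ΔS = 37.3 J/K

ΔS = ∫dQ_rev/T = m c ln(T₂/T₁) = 255 × 0.388 × ln(1050/720) = 37.3 J/K.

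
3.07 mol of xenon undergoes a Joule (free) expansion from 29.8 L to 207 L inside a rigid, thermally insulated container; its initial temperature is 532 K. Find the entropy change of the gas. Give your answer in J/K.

ΔS_gas = 49.5 J/K

For an ideal gas in free expansion Q = 0 and W = 0, so T is unchanged.
Entropy is a state function; using a reversible isothermal path, ΔS_gas = nR ln(V₂/V₁) = 3.07 × 8.314 × ln(207/29.8) = 49.5 J/K.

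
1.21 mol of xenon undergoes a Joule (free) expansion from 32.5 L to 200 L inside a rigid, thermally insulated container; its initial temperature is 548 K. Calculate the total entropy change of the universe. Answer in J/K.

No heat is exchanged and no work is done, so the ideal-gas temperature stays constant.
Entropy is a state function; using a reversible isothermal path, ΔS_gas = nR ln(V₂/V₁) = 1.21 × 8.314 × ln(200/32.5) = 18.3 J/K.
The insulated surroundings exchange no heat, so ΔS_surr = 0 and ΔS_universe = ΔS_gas.

ΔS_universe = 18.3 J/K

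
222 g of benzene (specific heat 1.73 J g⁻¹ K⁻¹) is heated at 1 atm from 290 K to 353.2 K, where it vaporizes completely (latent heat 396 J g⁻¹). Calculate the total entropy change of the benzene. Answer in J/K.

Warming step: ΔS₁ = m c ln(T_tr/T_i) = 222 × 1.73 × ln(353.2/290) = 75.72 J/K.
Phase change: ΔS₂ = +mL/T_tr = 222 × 396 / 353.2 = 248.9 J/K.
ΔS_total = (75.72) + (248.9) = 325 J/K.

ΔS = 325 J/K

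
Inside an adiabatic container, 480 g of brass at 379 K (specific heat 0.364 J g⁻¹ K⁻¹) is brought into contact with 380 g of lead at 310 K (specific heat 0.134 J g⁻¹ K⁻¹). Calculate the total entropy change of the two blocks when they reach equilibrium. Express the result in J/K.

ΔS_total = 0.767 J/K

Energy balance: T_f = (m₁c₁T₁ + m₂c₂T₂)/(m₁c₁ + m₂c₂) = 363.43 K.
ΔS₁ = m₁c₁ ln(T_f/T₁) = 174.72 × ln(363.43/379) = -7.33 J/K.
ΔS₂ = m₂c₂ ln(T_f/T₂) = 50.92 × ln(363.43/310) = 8.097 J/K.
ΔS_total = -7.33 + 8.097 = 0.767 J/K.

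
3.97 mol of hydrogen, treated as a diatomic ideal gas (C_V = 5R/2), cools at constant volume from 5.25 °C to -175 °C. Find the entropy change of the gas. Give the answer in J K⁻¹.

In kelvin: T₁ = 278.4 K, T₂ = 98.15 K. At constant volume, ΔS = nC_V ln(T₂/T₁) with C_V = 5R/2 = 20.79 J mol⁻¹ K⁻¹.
ΔS = 3.97 × 20.79 × ln(98.15/278.4) = -86 J/K.

ΔS = -86 J/K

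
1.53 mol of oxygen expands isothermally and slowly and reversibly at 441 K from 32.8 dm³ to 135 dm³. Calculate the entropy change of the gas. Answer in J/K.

ΔS_gas = 18 J/K

For an isothermal ideal gas ΔS_gas = nR ln(V₂/V₁) = 1.53 × 8.314 × ln(135/32.8) = 18 J/K.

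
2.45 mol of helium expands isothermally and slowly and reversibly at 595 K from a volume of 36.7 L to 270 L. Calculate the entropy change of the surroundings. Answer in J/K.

For an isothermal ideal gas ΔS_gas = nR ln(V₂/V₁) = 2.45 × 8.314 × ln(270/36.7) = 40.6 J/K.
The process is reversible, so ΔS_surr = −ΔS_gas = -40.6 J/K and ΔS_universe = 0.

ΔS_surr = -40.6 J/K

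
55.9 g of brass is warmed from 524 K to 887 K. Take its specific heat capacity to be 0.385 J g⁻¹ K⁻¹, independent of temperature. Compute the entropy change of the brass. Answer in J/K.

ΔS = 11.3 J/K

ΔS = ∫dQ_rev/T = m c ln(T₂/T₁) = 55.9 × 0.385 × ln(887/524) = 11.3 J/K.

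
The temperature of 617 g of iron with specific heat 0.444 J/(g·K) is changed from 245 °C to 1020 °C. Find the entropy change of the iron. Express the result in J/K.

In kelvin: T₁ = 518.15 K, T₂ = 1293.15 K. ΔS = ∫dQ_rev/T = m c ln(T₂/T₁) = 617 × 0.444 × ln(1293.15/518.15) = 251 J/K.

ΔS = 251 J/K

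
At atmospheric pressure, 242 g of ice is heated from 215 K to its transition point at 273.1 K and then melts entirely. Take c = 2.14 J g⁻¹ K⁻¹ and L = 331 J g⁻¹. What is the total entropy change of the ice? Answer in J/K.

ΔS = 417 J/K

Warming step: ΔS₁ = m c ln(T_tr/T_i) = 242 × 2.14 × ln(273.1/215) = 123.9 J/K.
Phase change: ΔS₂ = +mL/T_tr = 242 × 331 / 273.1 = 293.3 J/K.
ΔS_total = (123.9) + (293.3) = 417 J/K.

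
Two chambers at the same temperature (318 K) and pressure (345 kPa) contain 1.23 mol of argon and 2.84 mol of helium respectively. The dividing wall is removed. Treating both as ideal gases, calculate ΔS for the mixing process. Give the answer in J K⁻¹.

Mole fractions: x_A = 1.23/4.07 = 0.302, x_B = 0.698.
ΔS_mix = −R(n_A ln x_A + n_B ln x_B) = −8.314 × (1.23 ln 0.302 + 2.84 ln 0.698) = 20.7 J/K.

ΔS_mix = 20.7 J/K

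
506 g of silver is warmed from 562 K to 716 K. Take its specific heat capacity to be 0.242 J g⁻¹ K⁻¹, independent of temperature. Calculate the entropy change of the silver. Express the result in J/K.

ΔS = ∫dQ_rev/T = m c ln(T₂/T₁) = 506 × 0.242 × ln(716/562) = 29.7 J/K.

ΔS = 29.7 J/K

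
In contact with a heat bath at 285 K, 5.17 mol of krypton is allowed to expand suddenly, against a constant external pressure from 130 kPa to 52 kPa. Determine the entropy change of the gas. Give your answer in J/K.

ΔS_gas = 39.4 J/K

Entropy is a state function, so ΔS_gas depends only on the end states.
For an isothermal ideal gas ΔS_gas = nR ln(P₁/P₂) = 5.17 × 8.314 × ln(130/52) = 39.4 J/K.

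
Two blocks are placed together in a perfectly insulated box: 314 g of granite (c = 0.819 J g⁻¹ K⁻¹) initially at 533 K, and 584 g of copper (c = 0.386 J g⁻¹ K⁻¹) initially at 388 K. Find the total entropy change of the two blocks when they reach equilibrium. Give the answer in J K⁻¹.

ΔS_total = 5.99 J/K

Energy balance: T_f = (m₁c₁T₁ + m₂c₂T₂)/(m₁c₁ + m₂c₂) = 465.27 K.
ΔS₁ = m₁c₁ ln(T_f/T₁) = 257.166 × ln(465.27/533) = -34.95 J/K.
ΔS₂ = m₂c₂ ln(T_f/T₂) = 225.424 × ln(465.27/388) = 40.94 J/K.
ΔS_total = -34.95 + 40.94 = 5.99 J/K.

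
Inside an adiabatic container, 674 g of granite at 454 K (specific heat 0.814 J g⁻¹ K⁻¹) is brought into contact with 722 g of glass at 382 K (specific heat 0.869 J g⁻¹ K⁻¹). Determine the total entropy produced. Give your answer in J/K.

ΔS_total = 4.38 J/K

Energy balance: T_f = (m₁c₁T₁ + m₂c₂T₂)/(m₁c₁ + m₂c₂) = 415.59 K.
ΔS₁ = m₁c₁ ln(T_f/T₁) = 548.636 × ln(415.59/454) = -48.5 J/K.
ΔS₂ = m₂c₂ ln(T_f/T₂) = 627.418 × ln(415.59/382) = 52.88 J/K.
ΔS_total = -48.5 + 52.88 = 4.38 J/K.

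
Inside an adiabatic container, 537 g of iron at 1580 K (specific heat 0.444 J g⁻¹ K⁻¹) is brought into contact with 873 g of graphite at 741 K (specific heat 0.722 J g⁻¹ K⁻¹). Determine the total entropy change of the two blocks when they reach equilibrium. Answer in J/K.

Energy balance: T_f = (m₁c₁T₁ + m₂c₂T₂)/(m₁c₁ + m₂c₂) = 971.27 K.
ΔS₁ = m₁c₁ ln(T_f/T₁) = 238.428 × ln(971.27/1580) = -116.01 J/K.
ΔS₂ = m₂c₂ ln(T_f/T₂) = 630.306 × ln(971.27/741) = 170.56 J/K.
ΔS_total = -116.01 + 170.56 = 54.5 J/K.

ΔS_total = 54.5 J/K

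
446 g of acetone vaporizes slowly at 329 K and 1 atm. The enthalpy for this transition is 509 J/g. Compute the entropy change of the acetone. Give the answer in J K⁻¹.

ΔS = 690 J/K

Heat absorbed by the substance: Q = mL = 446 × 509 = 227014 J.
At constant T, ΔS = Q_rev/T = 227014 / 329 = 690 J/K.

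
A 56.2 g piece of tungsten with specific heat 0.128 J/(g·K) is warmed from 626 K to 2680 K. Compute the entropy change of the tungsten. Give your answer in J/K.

ΔS = ∫dQ_rev/T = m c ln(T₂/T₁) = 56.2 × 0.128 × ln(2680/626) = 10.5 J/K.

ΔS = 10.5 J/K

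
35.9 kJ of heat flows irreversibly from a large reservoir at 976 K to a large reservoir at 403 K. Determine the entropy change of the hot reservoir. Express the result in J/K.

The hot reservoir loses heat Q, so ΔS_hot = −Q/T_H = −35900/976 = -36.8 J/K.

ΔS_hot = -36.8 J/K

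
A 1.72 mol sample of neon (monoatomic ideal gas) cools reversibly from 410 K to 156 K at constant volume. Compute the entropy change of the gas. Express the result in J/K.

At constant volume, ΔS = nC_V ln(T₂/T₁) with C_V = 3R/2 = 12.47 J mol⁻¹ K⁻¹.
ΔS = 1.72 × 12.47 × ln(156/410) = -20.7 J/K.

ΔS = -20.7 J/K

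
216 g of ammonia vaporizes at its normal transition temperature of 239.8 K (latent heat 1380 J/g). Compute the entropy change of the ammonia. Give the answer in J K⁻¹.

Heat absorbed by the substance: Q = mL = 216 × 1380 = 298080 J.
At constant T, ΔS = Q_rev/T = 298080 / 239.8 = 1240 J/K.

ΔS = 1240 J/K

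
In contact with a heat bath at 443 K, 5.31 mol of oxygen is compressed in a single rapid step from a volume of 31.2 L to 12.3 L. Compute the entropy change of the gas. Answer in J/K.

Entropy is a state function, so ΔS_gas depends only on the end states.
For an isothermal ideal gas ΔS_gas = nR ln(V₂/V₁) = 5.31 × 8.314 × ln(12.3/31.2) = -41.1 J/K.

ΔS_gas = -41.1 J/K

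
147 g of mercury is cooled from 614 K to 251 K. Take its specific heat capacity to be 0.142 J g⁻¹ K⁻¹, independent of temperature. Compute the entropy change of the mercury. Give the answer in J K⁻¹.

ΔS = -18.7 J/K

ΔS = ∫dQ_rev/T = m c ln(T₂/T₁) = 147 × 0.142 × ln(251/614) = -18.7 J/K.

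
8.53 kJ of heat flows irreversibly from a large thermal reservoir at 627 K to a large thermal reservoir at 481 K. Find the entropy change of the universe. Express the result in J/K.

ΔS_hot = −Q/T_H = −8530/627 = -13.6 J/K and ΔS_cold = +Q/T_C = 8530/481 = 17.73 J/K.
ΔS_total = -13.6 + 17.73 = 4.13 J/K, positive as the second law requires.

ΔS_total = 4.13 J/K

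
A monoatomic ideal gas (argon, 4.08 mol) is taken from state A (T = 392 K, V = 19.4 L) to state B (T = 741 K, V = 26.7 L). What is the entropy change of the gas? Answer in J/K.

Entropy is a state function: ΔS = nC_V ln(T₂/T₁) + nR ln(V₂/V₁), with C_V = 3R/2 = 12.47 J mol⁻¹ K⁻¹ for a monoatomic ideal gas.
ΔS = 4.08 × [12.47 × ln(741/392) + 8.314 × ln(26.7/19.4)] = 43.2 J/K.

ΔS = 43.2 J/K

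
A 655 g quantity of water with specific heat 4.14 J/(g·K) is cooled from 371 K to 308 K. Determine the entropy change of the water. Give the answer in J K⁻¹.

ΔS = ∫dQ_rev/T = m c ln(T₂/T₁) = 655 × 4.14 × ln(308/371) = -505 J/K.

ΔS = -505 J/K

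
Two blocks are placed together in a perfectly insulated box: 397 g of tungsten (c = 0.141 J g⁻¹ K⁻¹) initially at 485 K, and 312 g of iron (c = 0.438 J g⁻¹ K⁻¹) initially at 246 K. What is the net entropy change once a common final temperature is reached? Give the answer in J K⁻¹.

ΔS_total = 9.9 J/K

Energy balance: T_f = (m₁c₁T₁ + m₂c₂T₂)/(m₁c₁ + m₂c₂) = 315.45 K.
ΔS₁ = m₁c₁ ln(T_f/T₁) = 55.977 × ln(315.45/485) = -24.08 J/K.
ΔS₂ = m₂c₂ ln(T_f/T₂) = 136.656 × ln(315.45/246) = 33.98 J/K.
ΔS_total = -24.08 + 33.98 = 9.9 J/K.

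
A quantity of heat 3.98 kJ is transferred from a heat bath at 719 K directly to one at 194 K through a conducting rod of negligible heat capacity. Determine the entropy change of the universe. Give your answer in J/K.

ΔS_hot = −Q/T_H = −3980/719 = -5.535 J/K and ΔS_cold = +Q/T_C = 3980/194 = 20.52 J/K.
ΔS_total = -5.535 + 20.52 = 15 J/K, positive as the second law requires.

ΔS_total = 15 J/K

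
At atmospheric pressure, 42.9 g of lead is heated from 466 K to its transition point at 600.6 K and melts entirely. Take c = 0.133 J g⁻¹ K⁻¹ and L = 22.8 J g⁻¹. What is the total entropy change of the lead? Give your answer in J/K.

ΔS = 3.08 J/K

Warming step: ΔS₁ = m c ln(T_tr/T_i) = 42.9 × 0.133 × ln(600.6/466) = 1.448 J/K.
Phase change: ΔS₂ = +mL/T_tr = 42.9 × 22.8 / 600.6 = 1.629 J/K.
ΔS_total = (1.448) + (1.629) = 3.08 J/K.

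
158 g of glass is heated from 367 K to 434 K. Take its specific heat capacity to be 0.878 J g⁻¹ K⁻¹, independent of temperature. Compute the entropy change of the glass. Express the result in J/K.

ΔS = 23.3 J/K

ΔS = ∫dQ_rev/T = m c ln(T₂/T₁) = 158 × 0.878 × ln(434/367) = 23.3 J/K.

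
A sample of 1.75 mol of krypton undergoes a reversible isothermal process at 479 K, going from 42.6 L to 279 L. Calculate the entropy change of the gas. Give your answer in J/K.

ΔS_gas = 27.3 J/K

For an isothermal ideal gas ΔS_gas = nR ln(V₂/V₁) = 1.75 × 8.314 × ln(279/42.6) = 27.3 J/K.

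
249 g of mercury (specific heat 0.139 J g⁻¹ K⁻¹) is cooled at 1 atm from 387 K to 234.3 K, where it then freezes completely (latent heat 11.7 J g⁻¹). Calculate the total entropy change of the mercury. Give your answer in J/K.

ΔS = -29.8 J/K

Cooling step: ΔS₁ = m c ln(T_tr/T_i) = 249 × 0.139 × ln(234.3/387) = -17.37 J/K.
Phase change: ΔS₂ = −mL/T_tr = −249 × 11.7 / 234.3 = -12.43 J/K.
ΔS_total = (-17.37) + (-12.43) = -29.8 J/K.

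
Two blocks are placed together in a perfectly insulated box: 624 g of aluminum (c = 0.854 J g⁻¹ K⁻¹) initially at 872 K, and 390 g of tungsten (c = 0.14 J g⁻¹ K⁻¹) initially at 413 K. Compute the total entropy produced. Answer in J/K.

Energy balance: T_f = (m₁c₁T₁ + m₂c₂T₂)/(m₁c₁ + m₂c₂) = 829.34 K.
ΔS₁ = m₁c₁ ln(T_f/T₁) = 532.896 × ln(829.34/872) = -26.73 J/K.
ΔS₂ = m₂c₂ ln(T_f/T₂) = 54.6 × ln(829.34/413) = 38.07 J/K.
ΔS_total = -26.73 + 38.07 = 11.3 J/K.

ΔS_total = 11.3 J/K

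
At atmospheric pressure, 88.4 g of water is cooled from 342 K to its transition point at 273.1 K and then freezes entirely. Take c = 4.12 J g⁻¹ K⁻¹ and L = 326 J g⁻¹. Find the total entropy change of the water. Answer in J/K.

Cooling step: ΔS₁ = m c ln(T_tr/T_i) = 88.4 × 4.12 × ln(273.1/342) = -81.94 J/K.
Phase change: ΔS₂ = −mL/T_tr = −88.4 × 326 / 273.1 = -105.5 J/K.
ΔS_total = (-81.94) + (-105.5) = -187 J/K.

ΔS = -187 J/K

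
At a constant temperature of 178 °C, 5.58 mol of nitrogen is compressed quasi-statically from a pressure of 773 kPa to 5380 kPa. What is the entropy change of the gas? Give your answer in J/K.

ΔS_gas = -90 J/K

For an isothermal ideal gas ΔS_gas = nR ln(P₁/P₂) = 5.58 × 8.314 × ln(773/5380) = -90 J/K.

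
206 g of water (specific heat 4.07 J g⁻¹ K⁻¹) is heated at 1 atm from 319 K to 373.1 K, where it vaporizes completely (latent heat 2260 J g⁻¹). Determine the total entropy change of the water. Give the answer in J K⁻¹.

ΔS = 1380 J/K

Warming step: ΔS₁ = m c ln(T_tr/T_i) = 206 × 4.07 × ln(373.1/319) = 131.3 J/K.
Phase change: ΔS₂ = +mL/T_tr = 206 × 2260 / 373.1 = 1248 J/K.
ΔS_total = (131.3) + (1248) = 1380 J/K.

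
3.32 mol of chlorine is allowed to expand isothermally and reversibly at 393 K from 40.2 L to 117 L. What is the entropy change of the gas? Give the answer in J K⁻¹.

For an isothermal ideal gas ΔS_gas = nR ln(V₂/V₁) = 3.32 × 8.314 × ln(117/40.2) = 29.5 J/K.

ΔS_gas = 29.5 J/K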